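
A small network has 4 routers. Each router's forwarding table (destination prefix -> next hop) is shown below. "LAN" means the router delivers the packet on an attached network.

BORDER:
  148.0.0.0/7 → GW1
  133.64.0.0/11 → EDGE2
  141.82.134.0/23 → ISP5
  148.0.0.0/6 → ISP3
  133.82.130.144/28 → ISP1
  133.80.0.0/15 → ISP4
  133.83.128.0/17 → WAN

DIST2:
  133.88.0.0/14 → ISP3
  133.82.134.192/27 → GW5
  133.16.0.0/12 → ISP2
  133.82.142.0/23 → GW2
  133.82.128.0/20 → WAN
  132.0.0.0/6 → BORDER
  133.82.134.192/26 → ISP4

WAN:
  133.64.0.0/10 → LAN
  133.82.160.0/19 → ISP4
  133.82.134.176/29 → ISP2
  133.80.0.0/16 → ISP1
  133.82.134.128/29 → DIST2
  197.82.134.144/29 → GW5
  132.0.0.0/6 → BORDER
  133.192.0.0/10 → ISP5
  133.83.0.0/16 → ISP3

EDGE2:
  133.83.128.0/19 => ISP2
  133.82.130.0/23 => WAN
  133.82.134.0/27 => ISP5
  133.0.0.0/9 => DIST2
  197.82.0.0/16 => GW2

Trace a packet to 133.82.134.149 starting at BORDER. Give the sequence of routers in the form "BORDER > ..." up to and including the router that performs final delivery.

At BORDER: longest match for 133.82.134.149 is 133.64.0.0/11 -> EDGE2
At EDGE2: longest match for 133.82.134.149 is 133.0.0.0/9 -> DIST2
At DIST2: longest match for 133.82.134.149 is 133.82.128.0/20 -> WAN
At WAN: longest match for 133.82.134.149 is 133.64.0.0/10 -> LAN

BORDER > EDGE2 > DIST2 > WAN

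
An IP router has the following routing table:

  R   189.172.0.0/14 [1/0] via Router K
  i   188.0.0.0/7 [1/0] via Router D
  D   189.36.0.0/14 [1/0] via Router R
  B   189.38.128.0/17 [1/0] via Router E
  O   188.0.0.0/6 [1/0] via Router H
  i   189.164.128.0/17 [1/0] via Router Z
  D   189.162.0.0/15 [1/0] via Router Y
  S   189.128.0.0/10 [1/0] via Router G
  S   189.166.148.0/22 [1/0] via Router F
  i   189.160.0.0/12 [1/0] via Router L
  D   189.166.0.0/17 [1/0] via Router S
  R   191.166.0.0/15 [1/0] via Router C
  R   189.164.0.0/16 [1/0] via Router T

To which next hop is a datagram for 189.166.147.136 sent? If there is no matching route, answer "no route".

Router L

Routes whose prefix contains 189.166.147.136:
  188.0.0.0/6 (188.0.0.0 - 191.255.255.255) -> Router H
  188.0.0.0/7 (188.0.0.0 - 189.255.255.255) -> Router D
  189.128.0.0/10 (189.128.0.0 - 189.191.255.255) -> Router G
  189.160.0.0/12 (189.160.0.0 - 189.175.255.255) -> Router L
More-specific entries that do NOT match:
  189.166.148.0/22 (189.166.148.0 - 189.166.151.255) does not contain 189.166.147.136
  189.38.128.0/17 (189.38.128.0 - 189.38.255.255) does not contain 189.166.147.136
  189.164.128.0/17 (189.164.128.0 - 189.164.255.255) does not contain 189.166.147.136
  189.166.0.0/17 (189.166.0.0 - 189.166.127.255) does not contain 189.166.147.136
  189.164.0.0/16 (189.164.0.0 - 189.164.255.255) does not contain 189.166.147.136
  189.162.0.0/15 (189.162.0.0 - 189.163.255.255) does not contain 189.166.147.136
  191.166.0.0/15 (191.166.0.0 - 191.167.255.255) does not contain 189.166.147.136
  189.172.0.0/14 (189.172.0.0 - 189.175.255.255) does not contain 189.166.147.136
  189.36.0.0/14 (189.36.0.0 - 189.39.255.255) does not contain 189.166.147.136
Longest matching prefix is /12 -> next hop Router L.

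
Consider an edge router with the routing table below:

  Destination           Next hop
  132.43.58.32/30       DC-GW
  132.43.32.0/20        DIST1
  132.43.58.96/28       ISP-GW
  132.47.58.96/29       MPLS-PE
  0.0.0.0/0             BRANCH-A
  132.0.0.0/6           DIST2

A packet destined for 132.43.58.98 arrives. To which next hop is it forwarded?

ISP-GW

Routes whose prefix contains 132.43.58.98:
  0.0.0.0/0 (default, matches everything) -> BRANCH-A
  132.0.0.0/6 (132.0.0.0 - 135.255.255.255) -> DIST2
  132.43.58.96/28 (132.43.58.96 - 132.43.58.111) -> ISP-GW
More-specific entries that do NOT match:
  132.43.58.32/30 (132.43.58.32 - 132.43.58.35) does not contain 132.43.58.98
  132.47.58.96/29 (132.47.58.96 - 132.47.58.103) does not contain 132.43.58.98
Longest matching prefix is /28 -> next hop ISP-GW.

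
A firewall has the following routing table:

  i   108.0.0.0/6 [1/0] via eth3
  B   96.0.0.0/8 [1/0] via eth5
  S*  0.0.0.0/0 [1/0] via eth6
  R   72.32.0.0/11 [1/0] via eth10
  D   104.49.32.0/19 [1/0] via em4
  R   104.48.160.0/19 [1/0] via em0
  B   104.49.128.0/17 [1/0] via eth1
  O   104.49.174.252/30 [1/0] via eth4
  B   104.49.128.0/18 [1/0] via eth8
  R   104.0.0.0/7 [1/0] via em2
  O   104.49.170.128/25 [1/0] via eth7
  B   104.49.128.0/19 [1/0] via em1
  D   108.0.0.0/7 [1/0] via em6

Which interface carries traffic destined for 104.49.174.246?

eth8

Routes whose prefix contains 104.49.174.246:
  0.0.0.0/0 (default, matches everything) -> eth6
  104.0.0.0/7 (104.0.0.0 - 105.255.255.255) -> em2
  104.49.128.0/17 (104.49.128.0 - 104.49.255.255) -> eth1
  104.49.128.0/18 (104.49.128.0 - 104.49.191.255) -> eth8
More-specific entries that do NOT match:
  104.49.174.252/30 (104.49.174.252 - 104.49.174.255) does not contain 104.49.174.246
  104.49.170.128/25 (104.49.170.128 - 104.49.170.255) does not contain 104.49.174.246
  104.49.32.0/19 (104.49.32.0 - 104.49.63.255) does not contain 104.49.174.246
  104.48.160.0/19 (104.48.160.0 - 104.48.191.255) does not contain 104.49.174.246
  104.49.128.0/19 (104.49.128.0 - 104.49.159.255) does not contain 104.49.174.246
Longest matching prefix is /18 -> interface eth8.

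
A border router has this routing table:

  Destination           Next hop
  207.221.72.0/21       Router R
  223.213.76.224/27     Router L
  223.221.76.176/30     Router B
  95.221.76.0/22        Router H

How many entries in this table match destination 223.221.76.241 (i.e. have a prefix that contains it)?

No listed prefix contains 223.221.76.241.
Total matching entries: 0.

0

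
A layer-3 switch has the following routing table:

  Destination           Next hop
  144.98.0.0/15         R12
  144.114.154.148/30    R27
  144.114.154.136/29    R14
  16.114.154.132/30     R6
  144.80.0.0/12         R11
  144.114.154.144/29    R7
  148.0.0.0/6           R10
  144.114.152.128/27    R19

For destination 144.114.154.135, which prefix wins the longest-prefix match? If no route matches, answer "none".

144.114.154.135 is outside every listed prefix and there is no default route.

none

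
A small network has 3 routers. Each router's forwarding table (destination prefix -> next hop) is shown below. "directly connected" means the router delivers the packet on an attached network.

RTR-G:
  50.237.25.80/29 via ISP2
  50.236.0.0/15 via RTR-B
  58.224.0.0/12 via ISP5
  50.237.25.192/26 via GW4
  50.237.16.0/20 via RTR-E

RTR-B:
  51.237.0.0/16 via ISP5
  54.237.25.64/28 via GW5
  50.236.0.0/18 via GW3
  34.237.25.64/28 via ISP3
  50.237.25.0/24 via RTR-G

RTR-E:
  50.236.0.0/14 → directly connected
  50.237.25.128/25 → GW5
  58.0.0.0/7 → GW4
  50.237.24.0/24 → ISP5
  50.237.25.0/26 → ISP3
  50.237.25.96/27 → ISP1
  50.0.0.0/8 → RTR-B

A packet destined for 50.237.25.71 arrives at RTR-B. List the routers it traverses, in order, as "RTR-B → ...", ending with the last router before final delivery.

At RTR-B: longest match for 50.237.25.71 is 50.237.25.0/24 -> RTR-G
At RTR-G: longest match for 50.237.25.71 is 50.237.16.0/20 -> RTR-E
At RTR-E: longest match for 50.237.25.71 is 50.236.0.0/14 -> directly connected

RTR-B → RTR-G → RTR-E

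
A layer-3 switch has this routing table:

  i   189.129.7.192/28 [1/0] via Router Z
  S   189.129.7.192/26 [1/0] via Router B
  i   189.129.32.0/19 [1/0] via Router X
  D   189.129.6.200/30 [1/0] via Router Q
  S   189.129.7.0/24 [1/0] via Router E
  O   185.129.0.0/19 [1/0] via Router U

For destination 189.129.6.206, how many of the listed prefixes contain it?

No listed prefix contains 189.129.6.206.
Total matching entries: 0.

0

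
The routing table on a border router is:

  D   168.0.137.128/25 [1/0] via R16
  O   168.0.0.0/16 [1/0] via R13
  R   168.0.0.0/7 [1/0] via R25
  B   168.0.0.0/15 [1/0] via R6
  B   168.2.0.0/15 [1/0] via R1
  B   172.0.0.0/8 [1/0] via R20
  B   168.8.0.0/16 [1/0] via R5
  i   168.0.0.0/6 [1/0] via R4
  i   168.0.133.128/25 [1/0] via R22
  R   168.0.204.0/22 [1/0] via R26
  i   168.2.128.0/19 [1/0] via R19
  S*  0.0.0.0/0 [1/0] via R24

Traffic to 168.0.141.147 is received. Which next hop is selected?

R13

Routes whose prefix contains 168.0.141.147:
  0.0.0.0/0 (default, matches everything) -> R24
  168.0.0.0/6 (168.0.0.0 - 171.255.255.255) -> R4
  168.0.0.0/7 (168.0.0.0 - 169.255.255.255) -> R25
  168.0.0.0/15 (168.0.0.0 - 168.1.255.255) -> R6
  168.0.0.0/16 (168.0.0.0 - 168.0.255.255) -> R13
More-specific entries that do NOT match:
  168.0.137.128/25 (168.0.137.128 - 168.0.137.255) does not contain 168.0.141.147
  168.0.133.128/25 (168.0.133.128 - 168.0.133.255) does not contain 168.0.141.147
  168.0.204.0/22 (168.0.204.0 - 168.0.207.255) does not contain 168.0.141.147
  168.2.128.0/19 (168.2.128.0 - 168.2.159.255) does not contain 168.0.141.147
Longest matching prefix is /16 -> next hop R13.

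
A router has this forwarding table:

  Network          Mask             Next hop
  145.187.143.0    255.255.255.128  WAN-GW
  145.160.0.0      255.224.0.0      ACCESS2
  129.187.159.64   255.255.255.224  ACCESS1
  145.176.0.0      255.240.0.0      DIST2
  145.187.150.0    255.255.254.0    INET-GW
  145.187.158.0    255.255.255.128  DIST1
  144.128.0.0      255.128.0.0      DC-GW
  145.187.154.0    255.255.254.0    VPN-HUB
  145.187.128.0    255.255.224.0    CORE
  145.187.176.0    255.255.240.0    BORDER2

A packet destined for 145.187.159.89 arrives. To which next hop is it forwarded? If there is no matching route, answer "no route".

Routes whose prefix contains 145.187.159.89:
  145.160.0.0/11 (145.160.0.0 - 145.191.255.255) -> ACCESS2
  145.176.0.0/12 (145.176.0.0 - 145.191.255.255) -> DIST2
  145.187.128.0/19 (145.187.128.0 - 145.187.159.255) -> CORE
More-specific entries that do NOT match:
  129.187.159.64/27 (129.187.159.64 - 129.187.159.95) does not contain 145.187.159.89
  145.187.143.0/25 (145.187.143.0 - 145.187.143.127) does not contain 145.187.159.89
  145.187.158.0/25 (145.187.158.0 - 145.187.158.127) does not contain 145.187.159.89
  145.187.150.0/23 (145.187.150.0 - 145.187.151.255) does not contain 145.187.159.89
  145.187.154.0/23 (145.187.154.0 - 145.187.155.255) does not contain 145.187.159.89
  145.187.176.0/20 (145.187.176.0 - 145.187.191.255) does not contain 145.187.159.89
Longest matching prefix is /19 -> next hop CORE.

CORE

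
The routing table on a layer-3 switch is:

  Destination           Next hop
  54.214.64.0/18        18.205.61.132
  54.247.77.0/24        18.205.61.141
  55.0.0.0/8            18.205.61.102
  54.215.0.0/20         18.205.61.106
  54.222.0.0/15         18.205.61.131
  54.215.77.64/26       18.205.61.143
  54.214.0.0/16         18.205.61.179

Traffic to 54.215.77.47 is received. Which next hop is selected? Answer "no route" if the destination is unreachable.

No entry's prefix contains 54.215.77.47; there is no default route.

no route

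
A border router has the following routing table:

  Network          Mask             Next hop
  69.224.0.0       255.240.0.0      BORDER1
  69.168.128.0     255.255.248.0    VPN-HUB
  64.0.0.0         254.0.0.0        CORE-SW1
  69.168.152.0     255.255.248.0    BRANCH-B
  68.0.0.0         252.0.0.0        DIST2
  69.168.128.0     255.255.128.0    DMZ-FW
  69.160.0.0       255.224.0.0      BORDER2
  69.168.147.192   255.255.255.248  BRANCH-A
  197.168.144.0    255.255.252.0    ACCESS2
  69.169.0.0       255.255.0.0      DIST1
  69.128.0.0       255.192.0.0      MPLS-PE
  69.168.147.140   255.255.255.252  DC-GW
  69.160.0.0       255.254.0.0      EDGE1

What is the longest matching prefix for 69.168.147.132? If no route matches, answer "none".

Entries matching 69.168.147.132:
  68.0.0.0/6 (68.0.0.0 - 71.255.255.255)
  69.128.0.0/10 (69.128.0.0 - 69.191.255.255)
  69.160.0.0/11 (69.160.0.0 - 69.191.255.255)
  69.168.128.0/17 (69.168.128.0 - 69.168.255.255)
Most specific is 69.168.128.0/17.

69.168.128.0/17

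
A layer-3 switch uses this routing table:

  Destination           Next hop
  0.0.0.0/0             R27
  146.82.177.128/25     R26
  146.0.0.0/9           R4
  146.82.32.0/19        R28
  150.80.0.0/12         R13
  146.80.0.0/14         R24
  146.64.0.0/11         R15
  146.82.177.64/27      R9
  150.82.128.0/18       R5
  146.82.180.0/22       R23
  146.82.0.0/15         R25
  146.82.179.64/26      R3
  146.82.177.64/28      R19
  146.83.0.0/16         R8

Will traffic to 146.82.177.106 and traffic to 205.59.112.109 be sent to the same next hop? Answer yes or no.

146.82.177.106: longest match 146.82.0.0/15 -> R25
205.59.112.109: longest match 0.0.0.0/0 -> R27

no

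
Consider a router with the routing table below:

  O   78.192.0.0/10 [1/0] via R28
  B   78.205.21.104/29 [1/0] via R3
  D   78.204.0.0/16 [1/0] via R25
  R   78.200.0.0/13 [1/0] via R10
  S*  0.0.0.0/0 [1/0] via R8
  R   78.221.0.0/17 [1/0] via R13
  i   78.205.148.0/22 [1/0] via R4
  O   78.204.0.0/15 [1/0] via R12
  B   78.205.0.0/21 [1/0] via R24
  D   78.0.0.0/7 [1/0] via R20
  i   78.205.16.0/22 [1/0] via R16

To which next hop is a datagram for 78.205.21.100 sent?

Routes whose prefix contains 78.205.21.100:
  0.0.0.0/0 (default, matches everything) -> R8
  78.0.0.0/7 (78.0.0.0 - 79.255.255.255) -> R20
  78.192.0.0/10 (78.192.0.0 - 78.255.255.255) -> R28
  78.200.0.0/13 (78.200.0.0 - 78.207.255.255) -> R10
  78.204.0.0/15 (78.204.0.0 - 78.205.255.255) -> R12
More-specific entries that do NOT match:
  78.205.21.104/29 (78.205.21.104 - 78.205.21.111) does not contain 78.205.21.100
  78.205.148.0/22 (78.205.148.0 - 78.205.151.255) does not contain 78.205.21.100
  78.205.16.0/22 (78.205.16.0 - 78.205.19.255) does not contain 78.205.21.100
  78.205.0.0/21 (78.205.0.0 - 78.205.7.255) does not contain 78.205.21.100
  78.221.0.0/17 (78.221.0.0 - 78.221.127.255) does not contain 78.205.21.100
  78.204.0.0/16 (78.204.0.0 - 78.204.255.255) does not contain 78.205.21.100
Longest matching prefix is /15 -> next hop R12.

R12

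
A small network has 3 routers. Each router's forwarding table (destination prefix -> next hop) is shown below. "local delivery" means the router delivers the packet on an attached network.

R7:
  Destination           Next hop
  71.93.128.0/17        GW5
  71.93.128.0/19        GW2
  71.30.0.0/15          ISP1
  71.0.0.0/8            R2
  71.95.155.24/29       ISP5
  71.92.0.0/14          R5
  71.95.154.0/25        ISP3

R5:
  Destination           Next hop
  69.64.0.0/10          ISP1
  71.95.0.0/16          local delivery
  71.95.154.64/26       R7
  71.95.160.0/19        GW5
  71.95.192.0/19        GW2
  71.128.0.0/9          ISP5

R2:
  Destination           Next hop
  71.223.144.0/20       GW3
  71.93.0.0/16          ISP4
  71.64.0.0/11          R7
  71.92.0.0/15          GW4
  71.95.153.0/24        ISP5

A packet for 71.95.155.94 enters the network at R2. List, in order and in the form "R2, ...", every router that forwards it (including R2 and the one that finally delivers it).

R2, R7, R5

At R2: longest match for 71.95.155.94 is 71.64.0.0/11 -> R7
At R7: longest match for 71.95.155.94 is 71.92.0.0/14 -> R5
At R5: longest match for 71.95.155.94 is 71.95.0.0/16 -> local delivery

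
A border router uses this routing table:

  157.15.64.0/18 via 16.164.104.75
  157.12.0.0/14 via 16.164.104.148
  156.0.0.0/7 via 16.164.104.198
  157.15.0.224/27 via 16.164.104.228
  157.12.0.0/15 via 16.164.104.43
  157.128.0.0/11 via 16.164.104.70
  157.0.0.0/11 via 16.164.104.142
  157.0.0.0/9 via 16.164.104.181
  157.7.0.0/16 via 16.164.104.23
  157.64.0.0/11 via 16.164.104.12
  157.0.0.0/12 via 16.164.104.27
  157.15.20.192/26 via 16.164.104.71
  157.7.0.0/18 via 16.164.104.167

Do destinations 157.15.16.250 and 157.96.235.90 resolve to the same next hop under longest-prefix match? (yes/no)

157.15.16.250: longest match 157.12.0.0/14 -> 16.164.104.148
157.96.235.90: longest match 157.0.0.0/9 -> 16.164.104.181

no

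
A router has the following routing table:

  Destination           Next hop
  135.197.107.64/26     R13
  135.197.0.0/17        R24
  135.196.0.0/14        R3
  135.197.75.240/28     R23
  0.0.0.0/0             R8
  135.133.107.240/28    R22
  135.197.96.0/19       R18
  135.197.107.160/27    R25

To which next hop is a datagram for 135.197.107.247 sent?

Routes whose prefix contains 135.197.107.247:
  0.0.0.0/0 (default, matches everything) -> R8
  135.196.0.0/14 (135.196.0.0 - 135.199.255.255) -> R3
  135.197.0.0/17 (135.197.0.0 - 135.197.127.255) -> R24
  135.197.96.0/19 (135.197.96.0 - 135.197.127.255) -> R18
More-specific entries that do NOT match:
  135.197.75.240/28 (135.197.75.240 - 135.197.75.255) does not contain 135.197.107.247
  135.133.107.240/28 (135.133.107.240 - 135.133.107.255) does not contain 135.197.107.247
  135.197.107.160/27 (135.197.107.160 - 135.197.107.191) does not contain 135.197.107.247
  135.197.107.64/26 (135.197.107.64 - 135.197.107.127) does not contain 135.197.107.247
Longest matching prefix is /19 -> next hop R18.

R18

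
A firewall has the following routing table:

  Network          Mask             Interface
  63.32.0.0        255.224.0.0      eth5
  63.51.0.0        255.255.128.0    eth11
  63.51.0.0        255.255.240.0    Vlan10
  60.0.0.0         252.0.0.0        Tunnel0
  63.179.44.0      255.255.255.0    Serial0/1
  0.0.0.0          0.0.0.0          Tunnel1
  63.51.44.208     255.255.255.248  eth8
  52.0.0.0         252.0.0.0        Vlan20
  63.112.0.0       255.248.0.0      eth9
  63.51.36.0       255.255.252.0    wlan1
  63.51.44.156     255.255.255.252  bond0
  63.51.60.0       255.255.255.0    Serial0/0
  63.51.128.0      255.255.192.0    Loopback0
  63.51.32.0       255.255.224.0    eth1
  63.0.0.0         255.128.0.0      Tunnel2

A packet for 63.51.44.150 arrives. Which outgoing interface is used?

Routes whose prefix contains 63.51.44.150:
  0.0.0.0/0 (default, matches everything) -> Tunnel1
  60.0.0.0/6 (60.0.0.0 - 63.255.255.255) -> Tunnel0
  63.0.0.0/9 (63.0.0.0 - 63.127.255.255) -> Tunnel2
  63.32.0.0/11 (63.32.0.0 - 63.63.255.255) -> eth5
  63.51.0.0/17 (63.51.0.0 - 63.51.127.255) -> eth11
  63.51.32.0/19 (63.51.32.0 - 63.51.63.255) -> eth1
More-specific entries that do NOT match:
  63.51.44.156/30 (63.51.44.156 - 63.51.44.159) does not contain 63.51.44.150
  63.51.44.208/29 (63.51.44.208 - 63.51.44.215) does not contain 63.51.44.150
  63.179.44.0/24 (63.179.44.0 - 63.179.44.255) does not contain 63.51.44.150
  63.51.60.0/24 (63.51.60.0 - 63.51.60.255) does not contain 63.51.44.150
  63.51.36.0/22 (63.51.36.0 - 63.51.39.255) does not contain 63.51.44.150
  63.51.0.0/20 (63.51.0.0 - 63.51.15.255) does not contain 63.51.44.150
Longest matching prefix is /19 -> interface eth1.

eth1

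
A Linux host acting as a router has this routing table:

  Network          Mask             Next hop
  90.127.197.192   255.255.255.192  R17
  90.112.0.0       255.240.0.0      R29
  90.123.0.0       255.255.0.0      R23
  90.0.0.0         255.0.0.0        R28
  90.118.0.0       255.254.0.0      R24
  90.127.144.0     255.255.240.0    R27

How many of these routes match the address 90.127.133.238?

Prefixes containing 90.127.133.238:
  90.0.0.0/8 (90.0.0.0 - 90.255.255.255)
  90.112.0.0/12 (90.112.0.0 - 90.127.255.255)
Total matching entries: 2.

2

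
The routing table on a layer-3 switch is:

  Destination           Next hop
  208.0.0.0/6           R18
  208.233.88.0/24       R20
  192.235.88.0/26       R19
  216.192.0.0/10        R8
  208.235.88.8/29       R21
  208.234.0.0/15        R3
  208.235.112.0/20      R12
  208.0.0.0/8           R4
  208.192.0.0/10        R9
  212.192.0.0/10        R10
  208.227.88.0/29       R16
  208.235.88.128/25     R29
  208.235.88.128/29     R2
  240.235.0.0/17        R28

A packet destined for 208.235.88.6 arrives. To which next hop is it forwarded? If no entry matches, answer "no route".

Routes whose prefix contains 208.235.88.6:
  208.0.0.0/6 (208.0.0.0 - 211.255.255.255) -> R18
  208.0.0.0/8 (208.0.0.0 - 208.255.255.255) -> R4
  208.192.0.0/10 (208.192.0.0 - 208.255.255.255) -> R9
  208.234.0.0/15 (208.234.0.0 - 208.235.255.255) -> R3
More-specific entries that do NOT match:
  208.235.88.8/29 (208.235.88.8 - 208.235.88.15) does not contain 208.235.88.6
  208.227.88.0/29 (208.227.88.0 - 208.227.88.7) does not contain 208.235.88.6
  208.235.88.128/29 (208.235.88.128 - 208.235.88.135) does not contain 208.235.88.6
  192.235.88.0/26 (192.235.88.0 - 192.235.88.63) does not contain 208.235.88.6
  208.235.88.128/25 (208.235.88.128 - 208.235.88.255) does not contain 208.235.88.6
  208.233.88.0/24 (208.233.88.0 - 208.233.88.255) does not contain 208.235.88.6
  208.235.112.0/20 (208.235.112.0 - 208.235.127.255) does not contain 208.235.88.6
  240.235.0.0/17 (240.235.0.0 - 240.235.127.255) does not contain 208.235.88.6
Longest matching prefix is /15 -> next hop R3.

R3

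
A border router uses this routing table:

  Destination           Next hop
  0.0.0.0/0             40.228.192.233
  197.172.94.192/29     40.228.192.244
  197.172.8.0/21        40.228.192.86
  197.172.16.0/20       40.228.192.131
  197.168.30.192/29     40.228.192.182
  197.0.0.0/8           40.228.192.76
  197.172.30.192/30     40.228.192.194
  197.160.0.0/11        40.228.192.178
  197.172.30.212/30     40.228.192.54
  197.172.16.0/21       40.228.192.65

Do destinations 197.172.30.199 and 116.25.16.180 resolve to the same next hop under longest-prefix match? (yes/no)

197.172.30.199: longest match 197.172.16.0/20 -> 40.228.192.131
116.25.16.180: longest match 0.0.0.0/0 -> 40.228.192.233

no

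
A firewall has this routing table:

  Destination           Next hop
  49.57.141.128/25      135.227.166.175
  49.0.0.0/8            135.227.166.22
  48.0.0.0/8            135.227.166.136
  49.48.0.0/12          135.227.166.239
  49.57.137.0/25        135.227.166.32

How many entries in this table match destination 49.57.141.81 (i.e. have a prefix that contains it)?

Prefixes containing 49.57.141.81:
  49.0.0.0/8 (49.0.0.0 - 49.255.255.255)
  49.48.0.0/12 (49.48.0.0 - 49.63.255.255)
Total matching entries: 2.

2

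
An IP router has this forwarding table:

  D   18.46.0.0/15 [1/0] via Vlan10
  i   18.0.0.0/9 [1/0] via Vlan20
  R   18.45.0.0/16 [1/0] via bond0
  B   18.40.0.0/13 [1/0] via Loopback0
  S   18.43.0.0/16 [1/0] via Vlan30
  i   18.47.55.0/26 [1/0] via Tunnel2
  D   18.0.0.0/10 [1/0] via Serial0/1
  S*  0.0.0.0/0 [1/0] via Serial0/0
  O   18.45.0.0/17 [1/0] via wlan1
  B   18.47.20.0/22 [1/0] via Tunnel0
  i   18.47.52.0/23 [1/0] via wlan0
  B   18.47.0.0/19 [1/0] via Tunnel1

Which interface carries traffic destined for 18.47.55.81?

Routes whose prefix contains 18.47.55.81:
  0.0.0.0/0 (default, matches everything) -> Serial0/0
  18.0.0.0/9 (18.0.0.0 - 18.127.255.255) -> Vlan20
  18.0.0.0/10 (18.0.0.0 - 18.63.255.255) -> Serial0/1
  18.40.0.0/13 (18.40.0.0 - 18.47.255.255) -> Loopback0
  18.46.0.0/15 (18.46.0.0 - 18.47.255.255) -> Vlan10
More-specific entries that do NOT match:
  18.47.55.0/26 (18.47.55.0 - 18.47.55.63) does not contain 18.47.55.81
  18.47.52.0/23 (18.47.52.0 - 18.47.53.255) does not contain 18.47.55.81
  18.47.20.0/22 (18.47.20.0 - 18.47.23.255) does not contain 18.47.55.81
  18.47.0.0/19 (18.47.0.0 - 18.47.31.255) does not contain 18.47.55.81
  18.45.0.0/17 (18.45.0.0 - 18.45.127.255) does not contain 18.47.55.81
  18.45.0.0/16 (18.45.0.0 - 18.45.255.255) does not contain 18.47.55.81
  18.43.0.0/16 (18.43.0.0 - 18.43.255.255) does not contain 18.47.55.81
Longest matching prefix is /15 -> interface Vlan10.

Vlan10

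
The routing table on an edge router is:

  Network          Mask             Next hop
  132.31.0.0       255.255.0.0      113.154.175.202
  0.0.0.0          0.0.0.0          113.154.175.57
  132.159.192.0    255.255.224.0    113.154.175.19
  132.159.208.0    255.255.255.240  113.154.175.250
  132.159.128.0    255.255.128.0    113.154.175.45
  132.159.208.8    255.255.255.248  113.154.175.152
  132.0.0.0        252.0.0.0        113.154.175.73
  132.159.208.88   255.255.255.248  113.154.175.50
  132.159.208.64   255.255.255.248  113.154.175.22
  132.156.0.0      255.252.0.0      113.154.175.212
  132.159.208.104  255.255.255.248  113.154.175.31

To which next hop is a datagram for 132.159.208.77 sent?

113.154.175.19

Routes whose prefix contains 132.159.208.77:
  0.0.0.0/0 (default, matches everything) -> 113.154.175.57
  132.0.0.0/6 (132.0.0.0 - 135.255.255.255) -> 113.154.175.73
  132.156.0.0/14 (132.156.0.0 - 132.159.255.255) -> 113.154.175.212
  132.159.128.0/17 (132.159.128.0 - 132.159.255.255) -> 113.154.175.45
  132.159.192.0/19 (132.159.192.0 - 132.159.223.255) -> 113.154.175.19
More-specific entries that do NOT match:
  132.159.208.8/29 (132.159.208.8 - 132.159.208.15) does not contain 132.159.208.77
  132.159.208.88/29 (132.159.208.88 - 132.159.208.95) does not contain 132.159.208.77
  132.159.208.64/29 (132.159.208.64 - 132.159.208.71) does not contain 132.159.208.77
  132.159.208.104/29 (132.159.208.104 - 132.159.208.111) does not contain 132.159.208.77
  132.159.208.0/28 (132.159.208.0 - 132.159.208.15) does not contain 132.159.208.77
Longest matching prefix is /19 -> next hop 113.154.175.19.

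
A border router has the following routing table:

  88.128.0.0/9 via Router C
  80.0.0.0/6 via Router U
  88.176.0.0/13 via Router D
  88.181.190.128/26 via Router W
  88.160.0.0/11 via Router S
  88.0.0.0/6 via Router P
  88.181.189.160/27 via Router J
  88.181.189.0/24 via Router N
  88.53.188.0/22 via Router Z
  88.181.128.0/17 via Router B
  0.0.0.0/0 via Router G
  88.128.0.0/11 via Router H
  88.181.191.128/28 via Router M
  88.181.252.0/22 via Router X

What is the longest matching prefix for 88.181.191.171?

Entries matching 88.181.191.171:
  0.0.0.0/0 (default, matches everything)
  88.0.0.0/6 (88.0.0.0 - 91.255.255.255)
  88.128.0.0/9 (88.128.0.0 - 88.255.255.255)
  88.160.0.0/11 (88.160.0.0 - 88.191.255.255)
  88.176.0.0/13 (88.176.0.0 - 88.183.255.255)
  88.181.128.0/17 (88.181.128.0 - 88.181.255.255)
Most specific is 88.181.128.0/17.

88.181.128.0/17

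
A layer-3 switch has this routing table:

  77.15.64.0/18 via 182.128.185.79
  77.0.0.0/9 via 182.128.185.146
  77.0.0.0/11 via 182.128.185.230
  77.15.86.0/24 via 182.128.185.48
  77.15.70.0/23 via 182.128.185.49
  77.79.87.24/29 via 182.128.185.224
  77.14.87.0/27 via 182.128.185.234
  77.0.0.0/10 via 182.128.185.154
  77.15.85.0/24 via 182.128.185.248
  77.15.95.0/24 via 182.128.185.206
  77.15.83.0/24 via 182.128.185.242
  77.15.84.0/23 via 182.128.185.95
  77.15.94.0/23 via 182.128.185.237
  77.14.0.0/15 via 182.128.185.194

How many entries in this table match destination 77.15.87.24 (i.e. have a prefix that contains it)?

Prefixes containing 77.15.87.24:
  77.0.0.0/9 (77.0.0.0 - 77.127.255.255)
  77.0.0.0/10 (77.0.0.0 - 77.63.255.255)
  77.0.0.0/11 (77.0.0.0 - 77.31.255.255)
  77.14.0.0/15 (77.14.0.0 - 77.15.255.255)
  77.15.64.0/18 (77.15.64.0 - 77.15.127.255)
Total matching entries: 5.

5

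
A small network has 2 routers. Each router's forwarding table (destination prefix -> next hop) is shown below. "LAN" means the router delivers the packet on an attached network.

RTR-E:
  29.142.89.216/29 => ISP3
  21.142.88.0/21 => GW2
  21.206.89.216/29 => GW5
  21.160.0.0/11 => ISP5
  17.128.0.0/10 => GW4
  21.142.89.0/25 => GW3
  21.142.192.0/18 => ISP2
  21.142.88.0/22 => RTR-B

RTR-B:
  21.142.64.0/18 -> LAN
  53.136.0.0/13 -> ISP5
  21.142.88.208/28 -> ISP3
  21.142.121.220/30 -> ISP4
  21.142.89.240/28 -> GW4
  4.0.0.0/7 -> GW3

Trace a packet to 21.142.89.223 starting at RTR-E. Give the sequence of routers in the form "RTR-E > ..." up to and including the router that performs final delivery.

At RTR-E: longest match for 21.142.89.223 is 21.142.88.0/22 -> RTR-B
At RTR-B: longest match for 21.142.89.223 is 21.142.64.0/18 -> LAN

RTR-E > RTR-B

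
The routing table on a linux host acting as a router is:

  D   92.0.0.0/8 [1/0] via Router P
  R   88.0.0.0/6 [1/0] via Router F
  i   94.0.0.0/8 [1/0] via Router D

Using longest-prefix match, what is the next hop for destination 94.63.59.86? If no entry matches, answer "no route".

Router D

Routes whose prefix contains 94.63.59.86:
  94.0.0.0/8 (94.0.0.0 - 94.255.255.255) -> Router D
Longest matching prefix is /8 -> next hop Router D.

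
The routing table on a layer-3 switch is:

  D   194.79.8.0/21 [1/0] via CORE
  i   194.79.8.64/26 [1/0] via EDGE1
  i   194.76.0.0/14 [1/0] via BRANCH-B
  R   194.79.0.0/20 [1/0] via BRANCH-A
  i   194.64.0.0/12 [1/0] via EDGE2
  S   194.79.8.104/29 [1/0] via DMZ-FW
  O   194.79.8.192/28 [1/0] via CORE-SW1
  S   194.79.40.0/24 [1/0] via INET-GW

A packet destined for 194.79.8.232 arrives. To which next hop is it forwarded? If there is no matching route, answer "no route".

Routes whose prefix contains 194.79.8.232:
  194.64.0.0/12 (194.64.0.0 - 194.79.255.255) -> EDGE2
  194.76.0.0/14 (194.76.0.0 - 194.79.255.255) -> BRANCH-B
  194.79.0.0/20 (194.79.0.0 - 194.79.15.255) -> BRANCH-A
  194.79.8.0/21 (194.79.8.0 - 194.79.15.255) -> CORE
More-specific entries that do NOT match:
  194.79.8.104/29 (194.79.8.104 - 194.79.8.111) does not contain 194.79.8.232
  194.79.8.192/28 (194.79.8.192 - 194.79.8.207) does not contain 194.79.8.232
  194.79.8.64/26 (194.79.8.64 - 194.79.8.127) does not contain 194.79.8.232
  194.79.40.0/24 (194.79.40.0 - 194.79.40.255) does not contain 194.79.8.232
Longest matching prefix is /21 -> next hop CORE.

CORE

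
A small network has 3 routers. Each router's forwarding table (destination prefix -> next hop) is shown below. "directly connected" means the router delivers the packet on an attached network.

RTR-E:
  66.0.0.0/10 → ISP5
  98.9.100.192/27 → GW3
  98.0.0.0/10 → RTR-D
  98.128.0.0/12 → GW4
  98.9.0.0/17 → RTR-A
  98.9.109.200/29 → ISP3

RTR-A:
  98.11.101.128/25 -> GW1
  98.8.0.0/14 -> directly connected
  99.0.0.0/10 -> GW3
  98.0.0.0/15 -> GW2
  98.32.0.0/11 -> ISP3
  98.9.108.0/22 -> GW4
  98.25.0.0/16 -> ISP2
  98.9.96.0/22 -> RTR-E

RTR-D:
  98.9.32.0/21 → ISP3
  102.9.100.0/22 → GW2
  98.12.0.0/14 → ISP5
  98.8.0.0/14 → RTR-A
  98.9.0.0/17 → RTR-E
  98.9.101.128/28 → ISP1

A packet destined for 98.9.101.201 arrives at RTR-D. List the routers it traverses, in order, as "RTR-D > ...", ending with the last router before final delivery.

At RTR-D: longest match for 98.9.101.201 is 98.9.0.0/17 -> RTR-E
At RTR-E: longest match for 98.9.101.201 is 98.9.0.0/17 -> RTR-A
At RTR-A: longest match for 98.9.101.201 is 98.8.0.0/14 -> directly connected

RTR-D > RTR-E > RTR-A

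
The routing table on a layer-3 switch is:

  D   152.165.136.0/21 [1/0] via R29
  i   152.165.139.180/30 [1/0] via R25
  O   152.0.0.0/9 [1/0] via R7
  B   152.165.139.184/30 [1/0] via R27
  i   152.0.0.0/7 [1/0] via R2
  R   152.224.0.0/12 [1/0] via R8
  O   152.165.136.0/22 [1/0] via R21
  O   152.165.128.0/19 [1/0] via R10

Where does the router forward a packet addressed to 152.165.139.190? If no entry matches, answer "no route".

R21

Routes whose prefix contains 152.165.139.190:
  152.0.0.0/7 (152.0.0.0 - 153.255.255.255) -> R2
  152.165.128.0/19 (152.165.128.0 - 152.165.159.255) -> R10
  152.165.136.0/21 (152.165.136.0 - 152.165.143.255) -> R29
  152.165.136.0/22 (152.165.136.0 - 152.165.139.255) -> R21
More-specific entries that do NOT match:
  152.165.139.180/30 (152.165.139.180 - 152.165.139.183) does not contain 152.165.139.190
  152.165.139.184/30 (152.165.139.184 - 152.165.139.187) does not contain 152.165.139.190
Longest matching prefix is /22 -> next hop R21.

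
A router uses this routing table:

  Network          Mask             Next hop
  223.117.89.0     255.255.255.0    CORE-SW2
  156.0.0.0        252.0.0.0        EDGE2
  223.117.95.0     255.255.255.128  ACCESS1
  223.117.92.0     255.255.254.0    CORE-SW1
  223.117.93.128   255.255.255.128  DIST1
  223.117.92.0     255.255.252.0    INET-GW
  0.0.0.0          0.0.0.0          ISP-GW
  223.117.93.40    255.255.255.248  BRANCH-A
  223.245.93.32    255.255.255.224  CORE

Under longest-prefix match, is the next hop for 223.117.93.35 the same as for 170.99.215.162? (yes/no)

no

223.117.93.35: longest match 223.117.92.0/23 -> CORE-SW1
170.99.215.162: longest match 0.0.0.0/0 -> ISP-GW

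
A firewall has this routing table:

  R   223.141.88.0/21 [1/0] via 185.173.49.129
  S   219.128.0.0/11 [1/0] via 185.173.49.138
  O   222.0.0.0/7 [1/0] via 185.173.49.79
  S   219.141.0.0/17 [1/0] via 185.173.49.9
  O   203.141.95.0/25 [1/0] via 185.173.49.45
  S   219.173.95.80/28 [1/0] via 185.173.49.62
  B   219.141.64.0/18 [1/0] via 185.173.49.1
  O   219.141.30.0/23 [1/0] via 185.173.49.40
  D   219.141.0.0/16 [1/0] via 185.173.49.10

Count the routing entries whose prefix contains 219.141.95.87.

Prefixes containing 219.141.95.87:
  219.128.0.0/11 (219.128.0.0 - 219.159.255.255)
  219.141.0.0/16 (219.141.0.0 - 219.141.255.255)
  219.141.0.0/17 (219.141.0.0 - 219.141.127.255)
  219.141.64.0/18 (219.141.64.0 - 219.141.127.255)
Total matching entries: 4.

4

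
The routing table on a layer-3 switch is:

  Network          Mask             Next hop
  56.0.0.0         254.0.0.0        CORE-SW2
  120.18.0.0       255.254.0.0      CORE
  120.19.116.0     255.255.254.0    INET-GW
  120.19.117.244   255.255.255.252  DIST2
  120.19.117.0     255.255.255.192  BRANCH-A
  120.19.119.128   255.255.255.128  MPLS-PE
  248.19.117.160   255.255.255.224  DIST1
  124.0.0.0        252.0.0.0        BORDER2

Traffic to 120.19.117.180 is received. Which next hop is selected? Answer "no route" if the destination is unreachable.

INET-GW

Routes whose prefix contains 120.19.117.180:
  120.18.0.0/15 (120.18.0.0 - 120.19.255.255) -> CORE
  120.19.116.0/23 (120.19.116.0 - 120.19.117.255) -> INET-GW
More-specific entries that do NOT match:
  120.19.117.244/30 (120.19.117.244 - 120.19.117.247) does not contain 120.19.117.180
  248.19.117.160/27 (248.19.117.160 - 248.19.117.191) does not contain 120.19.117.180
  120.19.117.0/26 (120.19.117.0 - 120.19.117.63) does not contain 120.19.117.180
  120.19.119.128/25 (120.19.119.128 - 120.19.119.255) does not contain 120.19.117.180
Longest matching prefix is /23 -> next hop INET-GW.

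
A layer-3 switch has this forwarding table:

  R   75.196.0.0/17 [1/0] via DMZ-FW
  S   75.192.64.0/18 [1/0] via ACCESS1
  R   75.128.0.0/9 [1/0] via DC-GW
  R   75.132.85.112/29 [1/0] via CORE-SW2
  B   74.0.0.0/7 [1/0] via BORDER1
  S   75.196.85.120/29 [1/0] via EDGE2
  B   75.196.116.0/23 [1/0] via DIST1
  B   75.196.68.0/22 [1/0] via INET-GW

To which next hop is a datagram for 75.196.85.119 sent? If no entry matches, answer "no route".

Routes whose prefix contains 75.196.85.119:
  74.0.0.0/7 (74.0.0.0 - 75.255.255.255) -> BORDER1
  75.128.0.0/9 (75.128.0.0 - 75.255.255.255) -> DC-GW
  75.196.0.0/17 (75.196.0.0 - 75.196.127.255) -> DMZ-FW
More-specific entries that do NOT match:
  75.132.85.112/29 (75.132.85.112 - 75.132.85.119) does not contain 75.196.85.119
  75.196.85.120/29 (75.196.85.120 - 75.196.85.127) does not contain 75.196.85.119
  75.196.116.0/23 (75.196.116.0 - 75.196.117.255) does not contain 75.196.85.119
  75.196.68.0/22 (75.196.68.0 - 75.196.71.255) does not contain 75.196.85.119
  75.192.64.0/18 (75.192.64.0 - 75.192.127.255) does not contain 75.196.85.119
Longest matching prefix is /17 -> next hop DMZ-FW.

DMZ-FW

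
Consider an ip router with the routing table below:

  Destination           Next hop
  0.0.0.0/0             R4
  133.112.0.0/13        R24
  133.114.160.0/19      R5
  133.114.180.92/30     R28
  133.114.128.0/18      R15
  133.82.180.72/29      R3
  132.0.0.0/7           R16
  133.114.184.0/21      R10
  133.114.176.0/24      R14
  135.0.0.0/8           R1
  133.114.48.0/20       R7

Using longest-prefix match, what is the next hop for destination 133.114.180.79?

R5

Routes whose prefix contains 133.114.180.79:
  0.0.0.0/0 (default, matches everything) -> R4
  132.0.0.0/7 (132.0.0.0 - 133.255.255.255) -> R16
  133.112.0.0/13 (133.112.0.0 - 133.119.255.255) -> R24
  133.114.128.0/18 (133.114.128.0 - 133.114.191.255) -> R15
  133.114.160.0/19 (133.114.160.0 - 133.114.191.255) -> R5
More-specific entries that do NOT match:
  133.114.180.92/30 (133.114.180.92 - 133.114.180.95) does not contain 133.114.180.79
  133.82.180.72/29 (133.82.180.72 - 133.82.180.79) does not contain 133.114.180.79
  133.114.176.0/24 (133.114.176.0 - 133.114.176.255) does not contain 133.114.180.79
  133.114.184.0/21 (133.114.184.0 - 133.114.191.255) does not contain 133.114.180.79
  133.114.48.0/20 (133.114.48.0 - 133.114.63.255) does not contain 133.114.180.79
Longest matching prefix is /19 -> next hop R5.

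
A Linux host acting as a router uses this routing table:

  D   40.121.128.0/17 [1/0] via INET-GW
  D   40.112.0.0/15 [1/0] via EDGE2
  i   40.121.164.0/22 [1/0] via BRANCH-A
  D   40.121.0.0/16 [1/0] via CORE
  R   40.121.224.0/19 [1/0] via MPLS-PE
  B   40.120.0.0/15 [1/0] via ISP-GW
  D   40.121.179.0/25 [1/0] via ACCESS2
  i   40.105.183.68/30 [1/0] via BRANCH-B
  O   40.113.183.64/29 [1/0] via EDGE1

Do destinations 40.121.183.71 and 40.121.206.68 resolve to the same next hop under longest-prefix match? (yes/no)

yes

40.121.183.71: longest match 40.121.128.0/17 -> INET-GW
40.121.206.68: longest match 40.121.128.0/17 -> INET-GW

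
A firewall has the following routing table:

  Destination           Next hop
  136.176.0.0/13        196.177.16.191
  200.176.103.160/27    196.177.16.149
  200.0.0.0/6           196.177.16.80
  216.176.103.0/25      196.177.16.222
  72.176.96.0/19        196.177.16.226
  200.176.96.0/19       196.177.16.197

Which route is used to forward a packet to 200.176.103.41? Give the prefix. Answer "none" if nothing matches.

Entries matching 200.176.103.41:
  200.0.0.0/6 (200.0.0.0 - 203.255.255.255)
  200.176.96.0/19 (200.176.96.0 - 200.176.127.255)
Most specific is 200.176.96.0/19.

200.176.96.0/19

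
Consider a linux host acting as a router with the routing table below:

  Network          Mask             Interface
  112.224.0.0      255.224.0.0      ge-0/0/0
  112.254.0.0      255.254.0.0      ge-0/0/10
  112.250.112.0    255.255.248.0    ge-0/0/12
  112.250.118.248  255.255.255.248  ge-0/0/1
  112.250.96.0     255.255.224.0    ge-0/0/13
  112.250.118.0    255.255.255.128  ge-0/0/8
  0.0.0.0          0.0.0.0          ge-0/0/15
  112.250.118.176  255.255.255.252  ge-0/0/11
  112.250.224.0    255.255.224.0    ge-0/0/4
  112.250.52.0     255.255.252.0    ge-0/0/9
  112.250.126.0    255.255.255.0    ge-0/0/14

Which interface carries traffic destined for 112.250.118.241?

Routes whose prefix contains 112.250.118.241:
  0.0.0.0/0 (default, matches everything) -> ge-0/0/15
  112.224.0.0/11 (112.224.0.0 - 112.255.255.255) -> ge-0/0/0
  112.250.96.0/19 (112.250.96.0 - 112.250.127.255) -> ge-0/0/13
  112.250.112.0/21 (112.250.112.0 - 112.250.119.255) -> ge-0/0/12
More-specific entries that do NOT match:
  112.250.118.176/30 (112.250.118.176 - 112.250.118.179) does not contain 112.250.118.241
  112.250.118.248/29 (112.250.118.248 - 112.250.118.255) does not contain 112.250.118.241
  112.250.118.0/25 (112.250.118.0 - 112.250.118.127) does not contain 112.250.118.241
  112.250.126.0/24 (112.250.126.0 - 112.250.126.255) does not contain 112.250.118.241
  112.250.52.0/22 (112.250.52.0 - 112.250.55.255) does not contain 112.250.118.241
Longest matching prefix is /21 -> interface ge-0/0/12.

ge-0/0/12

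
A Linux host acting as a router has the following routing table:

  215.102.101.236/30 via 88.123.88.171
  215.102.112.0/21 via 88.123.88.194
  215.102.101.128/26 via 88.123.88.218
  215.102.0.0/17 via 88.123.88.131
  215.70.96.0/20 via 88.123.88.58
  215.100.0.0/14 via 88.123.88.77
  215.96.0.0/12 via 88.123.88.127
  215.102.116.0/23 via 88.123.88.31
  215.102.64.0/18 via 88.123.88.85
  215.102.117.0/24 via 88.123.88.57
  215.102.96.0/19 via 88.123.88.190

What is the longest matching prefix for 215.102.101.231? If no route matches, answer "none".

Entries matching 215.102.101.231:
  215.96.0.0/12 (215.96.0.0 - 215.111.255.255)
  215.100.0.0/14 (215.100.0.0 - 215.103.255.255)
  215.102.0.0/17 (215.102.0.0 - 215.102.127.255)
  215.102.64.0/18 (215.102.64.0 - 215.102.127.255)
  215.102.96.0/19 (215.102.96.0 - 215.102.127.255)
Most specific is 215.102.96.0/19.

215.102.96.0/19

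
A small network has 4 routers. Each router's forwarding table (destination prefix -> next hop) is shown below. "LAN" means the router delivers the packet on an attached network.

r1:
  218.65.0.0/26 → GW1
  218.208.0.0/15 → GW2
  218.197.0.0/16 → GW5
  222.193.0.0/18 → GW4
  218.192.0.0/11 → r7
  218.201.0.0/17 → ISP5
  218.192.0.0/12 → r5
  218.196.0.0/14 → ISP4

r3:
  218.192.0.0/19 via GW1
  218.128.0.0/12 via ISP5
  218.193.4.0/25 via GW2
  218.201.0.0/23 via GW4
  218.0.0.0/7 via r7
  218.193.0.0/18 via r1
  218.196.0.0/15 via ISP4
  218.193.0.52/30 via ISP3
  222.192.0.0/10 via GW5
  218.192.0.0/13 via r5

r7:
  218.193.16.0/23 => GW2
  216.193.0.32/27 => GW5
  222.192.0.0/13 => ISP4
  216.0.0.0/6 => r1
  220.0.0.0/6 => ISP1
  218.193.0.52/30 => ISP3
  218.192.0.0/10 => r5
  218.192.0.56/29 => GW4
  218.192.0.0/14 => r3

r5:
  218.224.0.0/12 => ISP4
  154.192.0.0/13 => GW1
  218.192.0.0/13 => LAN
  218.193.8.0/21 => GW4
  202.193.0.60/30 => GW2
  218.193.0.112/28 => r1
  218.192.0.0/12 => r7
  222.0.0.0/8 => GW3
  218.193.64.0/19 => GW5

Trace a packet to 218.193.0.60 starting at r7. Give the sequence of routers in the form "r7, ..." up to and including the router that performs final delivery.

r7, r3, r1, r5

At r7: longest match for 218.193.0.60 is 218.192.0.0/14 -> r3
At r3: longest match for 218.193.0.60 is 218.193.0.0/18 -> r1
At r1: longest match for 218.193.0.60 is 218.192.0.0/12 -> r5
At r5: longest match for 218.193.0.60 is 218.192.0.0/13 -> LAN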